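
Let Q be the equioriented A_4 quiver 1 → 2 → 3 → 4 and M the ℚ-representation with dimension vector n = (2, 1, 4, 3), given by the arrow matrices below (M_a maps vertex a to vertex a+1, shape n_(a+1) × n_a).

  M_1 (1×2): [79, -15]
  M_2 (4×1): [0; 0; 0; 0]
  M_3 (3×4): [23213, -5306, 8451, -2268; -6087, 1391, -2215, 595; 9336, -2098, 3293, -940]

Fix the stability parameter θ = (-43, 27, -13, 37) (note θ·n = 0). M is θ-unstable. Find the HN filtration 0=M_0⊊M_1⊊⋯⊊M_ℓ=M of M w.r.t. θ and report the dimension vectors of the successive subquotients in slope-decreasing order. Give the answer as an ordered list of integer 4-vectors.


Barcode: M ≅ I[1,1], I[1,2], I[3,3], I[3,4]^3. HN layers by μ_θ (4 steps, strictly decreasing):
  μ^(1)=37; μ^(2)=27; μ^(3)=-13; μ^(4)=-43

((0, 0, 0, 3); (0, 1, 0, 0); (0, 0, 4, 0); (2, 0, 0, 0))


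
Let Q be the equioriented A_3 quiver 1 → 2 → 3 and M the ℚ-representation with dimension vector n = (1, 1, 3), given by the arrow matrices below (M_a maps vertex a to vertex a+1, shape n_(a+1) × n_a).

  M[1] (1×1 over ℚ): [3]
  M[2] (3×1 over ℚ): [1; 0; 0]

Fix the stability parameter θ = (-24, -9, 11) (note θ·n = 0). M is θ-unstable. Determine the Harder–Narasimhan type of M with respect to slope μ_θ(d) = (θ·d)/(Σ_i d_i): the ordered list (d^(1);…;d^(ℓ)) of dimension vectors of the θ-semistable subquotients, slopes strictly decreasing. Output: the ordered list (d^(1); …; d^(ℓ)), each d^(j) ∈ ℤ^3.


Interval decomposition of M: I[1,3], I[3,3]^2.
HN type (ℓ=3): μ^(1)=11; μ^(2)=-9; μ^(3)=-24

((0, 0, 3); (0, 1, 0); (1, 0, 0))


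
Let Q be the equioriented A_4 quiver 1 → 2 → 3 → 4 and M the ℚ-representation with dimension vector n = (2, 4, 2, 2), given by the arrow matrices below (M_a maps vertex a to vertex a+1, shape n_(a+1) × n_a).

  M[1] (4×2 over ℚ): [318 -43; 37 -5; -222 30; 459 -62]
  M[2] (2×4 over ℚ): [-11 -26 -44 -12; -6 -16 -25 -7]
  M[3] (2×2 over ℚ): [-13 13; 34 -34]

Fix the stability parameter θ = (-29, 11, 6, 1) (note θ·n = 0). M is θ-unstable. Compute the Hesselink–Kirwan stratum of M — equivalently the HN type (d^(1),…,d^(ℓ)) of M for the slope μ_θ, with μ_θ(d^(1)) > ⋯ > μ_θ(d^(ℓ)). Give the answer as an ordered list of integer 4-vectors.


Interval decomposition of M: I[1,3], I[1,4], I[2,2]^2, I[4,4].
HN type (ℓ=5): μ^(1)=11; μ^(2)=17/2; μ^(3)=6; μ^(4)=1; μ^(5)=-29

((0, 2, 0, 0); (0, 1, 1, 0); (0, 1, 1, 1); (0, 0, 0, 1); (2, 0, 0, 0))


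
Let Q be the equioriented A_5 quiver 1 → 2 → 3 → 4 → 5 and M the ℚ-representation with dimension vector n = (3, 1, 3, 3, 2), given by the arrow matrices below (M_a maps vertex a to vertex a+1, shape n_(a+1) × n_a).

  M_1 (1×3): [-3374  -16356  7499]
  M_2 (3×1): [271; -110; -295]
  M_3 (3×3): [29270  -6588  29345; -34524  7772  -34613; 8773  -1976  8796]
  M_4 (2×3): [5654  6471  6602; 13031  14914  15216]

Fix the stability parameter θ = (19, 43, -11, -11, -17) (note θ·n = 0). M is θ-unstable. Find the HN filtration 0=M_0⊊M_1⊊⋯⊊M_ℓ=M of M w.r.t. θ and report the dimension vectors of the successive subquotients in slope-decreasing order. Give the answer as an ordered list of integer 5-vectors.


Interval decomposition of M: I[1,1]^2, I[1,5], I[3,3], I[3,5], I[4,4].
HN type (ℓ=4): μ^(1)=19; μ^(2)=23/5; μ^(3)=-11; μ^(4)=-13

((2, 0, 0, 0, 0); (1, 1, 1, 1, 1); (0, 0, 1, 1, 0); (0, 0, 1, 1, 1))


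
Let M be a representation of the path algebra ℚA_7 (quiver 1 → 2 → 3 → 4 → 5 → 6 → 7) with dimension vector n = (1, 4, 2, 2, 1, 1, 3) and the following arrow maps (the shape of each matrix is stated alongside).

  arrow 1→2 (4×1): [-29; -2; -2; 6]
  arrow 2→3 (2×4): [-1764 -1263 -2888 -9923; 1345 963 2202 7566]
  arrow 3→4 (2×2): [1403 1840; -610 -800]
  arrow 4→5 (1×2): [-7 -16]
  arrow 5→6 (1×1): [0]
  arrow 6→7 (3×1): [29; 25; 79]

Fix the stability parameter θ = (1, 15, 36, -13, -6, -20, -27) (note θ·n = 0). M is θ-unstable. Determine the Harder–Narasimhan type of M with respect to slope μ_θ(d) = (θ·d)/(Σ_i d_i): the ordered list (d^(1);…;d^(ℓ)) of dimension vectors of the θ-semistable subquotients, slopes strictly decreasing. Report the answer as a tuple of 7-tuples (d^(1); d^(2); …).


Via rank(M_{q-1}∘⋯∘M_p): M ≅ I[1,3], I[2,2]^2, I[2,5], I[4,4], I[6,7], I[7,7]^2.
μ_θ-semistable layers: μ^(1)=36; μ^(2)=15; μ^(3)=8; μ^(4)=1; μ^(5)=-13; μ^(6)=-47/2; μ^(7)=-27

((0, 0, 1, 0, 0, 0, 0); (0, 3, 0, 0, 0, 0, 0); (0, 1, 1, 1, 1, 0, 0); (1, 0, 0, 0, 0, 0, 0); (0, 0, 0, 1, 0, 0, 0); (0, 0, 0, 0, 0, 1, 1); (0, 0, 0, 0, 0, 0, 2))


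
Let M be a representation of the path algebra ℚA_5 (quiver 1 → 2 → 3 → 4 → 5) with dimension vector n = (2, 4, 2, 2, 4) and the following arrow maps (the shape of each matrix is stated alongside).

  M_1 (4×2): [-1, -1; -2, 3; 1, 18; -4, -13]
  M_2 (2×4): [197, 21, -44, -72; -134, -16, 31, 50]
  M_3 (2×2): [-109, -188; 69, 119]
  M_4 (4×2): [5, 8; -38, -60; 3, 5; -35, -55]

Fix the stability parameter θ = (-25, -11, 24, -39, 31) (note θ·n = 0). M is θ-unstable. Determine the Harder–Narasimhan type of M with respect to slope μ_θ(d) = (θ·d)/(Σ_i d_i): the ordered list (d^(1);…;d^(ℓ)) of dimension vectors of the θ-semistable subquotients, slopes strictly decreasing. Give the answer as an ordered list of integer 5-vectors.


Interval decomposition of M: I[1,2], I[1,5], I[2,2], I[2,5], I[5,5]^2.
HN type (ℓ=4): μ^(1)=31; μ^(2)=-15/2; μ^(3)=-11; μ^(4)=-25

((0, 0, 0, 0, 4); (0, 0, 2, 2, 0); (0, 4, 0, 0, 0); (2, 0, 0, 0, 0))


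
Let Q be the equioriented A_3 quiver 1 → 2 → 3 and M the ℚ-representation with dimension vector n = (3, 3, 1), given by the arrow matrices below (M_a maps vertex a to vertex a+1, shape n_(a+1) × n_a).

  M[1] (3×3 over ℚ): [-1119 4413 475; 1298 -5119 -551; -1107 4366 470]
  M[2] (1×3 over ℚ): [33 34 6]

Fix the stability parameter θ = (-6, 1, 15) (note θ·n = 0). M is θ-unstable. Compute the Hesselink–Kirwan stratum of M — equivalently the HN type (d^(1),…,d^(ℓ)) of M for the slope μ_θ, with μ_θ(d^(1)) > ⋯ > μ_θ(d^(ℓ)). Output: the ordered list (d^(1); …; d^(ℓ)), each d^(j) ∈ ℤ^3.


Via rank(M_{q-1}∘⋯∘M_p): M ≅ I[1,2]^2, I[1,3].
μ_θ-semistable layers: μ^(1)=15; μ^(2)=1; μ^(3)=-6

((0, 0, 1); (0, 3, 0); (3, 0, 0))


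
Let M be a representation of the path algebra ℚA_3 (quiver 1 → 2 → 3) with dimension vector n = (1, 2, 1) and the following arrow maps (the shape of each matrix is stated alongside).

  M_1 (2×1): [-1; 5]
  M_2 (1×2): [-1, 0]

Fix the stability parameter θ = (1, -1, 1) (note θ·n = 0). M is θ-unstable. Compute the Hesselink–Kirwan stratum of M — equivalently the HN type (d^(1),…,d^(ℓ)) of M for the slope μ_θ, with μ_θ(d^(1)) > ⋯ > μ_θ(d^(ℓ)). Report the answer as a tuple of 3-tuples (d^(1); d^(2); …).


Via rank(M_{q-1}∘⋯∘M_p): M ≅ I[1,3], I[2,2].
μ_θ-semistable layers: μ^(1)=1; μ^(2)=0; μ^(3)=-1

((0, 0, 1); (1, 1, 0); (0, 1, 0))


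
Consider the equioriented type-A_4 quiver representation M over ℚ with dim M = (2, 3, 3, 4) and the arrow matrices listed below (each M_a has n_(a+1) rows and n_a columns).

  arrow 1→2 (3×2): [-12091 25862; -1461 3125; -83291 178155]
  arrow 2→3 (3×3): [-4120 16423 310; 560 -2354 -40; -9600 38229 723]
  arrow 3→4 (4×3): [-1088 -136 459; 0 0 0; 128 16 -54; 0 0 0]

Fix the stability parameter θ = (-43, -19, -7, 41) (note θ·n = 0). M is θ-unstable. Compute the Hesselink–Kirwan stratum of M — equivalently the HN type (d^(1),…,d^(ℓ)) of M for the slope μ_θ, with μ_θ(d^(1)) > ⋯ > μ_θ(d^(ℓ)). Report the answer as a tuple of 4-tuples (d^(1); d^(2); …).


Via rank(M_{q-1}∘⋯∘M_p): M ≅ I[1,2], I[1,4], I[2,3], I[3,3], I[4,4]^3.
μ_θ-semistable layers: μ^(1)=41; μ^(2)=-7; μ^(3)=-19; μ^(4)=-43

((0, 0, 0, 4); (0, 0, 3, 0); (0, 3, 0, 0); (2, 0, 0, 0))


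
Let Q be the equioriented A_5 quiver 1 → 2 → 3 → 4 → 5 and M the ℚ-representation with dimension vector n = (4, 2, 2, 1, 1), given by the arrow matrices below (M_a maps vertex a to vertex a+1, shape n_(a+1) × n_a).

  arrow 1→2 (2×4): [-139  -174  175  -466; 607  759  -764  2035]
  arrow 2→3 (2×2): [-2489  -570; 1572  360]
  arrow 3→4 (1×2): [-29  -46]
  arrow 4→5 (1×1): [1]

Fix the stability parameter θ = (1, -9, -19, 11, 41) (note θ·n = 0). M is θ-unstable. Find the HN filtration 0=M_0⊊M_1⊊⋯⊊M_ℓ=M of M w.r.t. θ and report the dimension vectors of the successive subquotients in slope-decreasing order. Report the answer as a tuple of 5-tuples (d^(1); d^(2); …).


Barcode: M ≅ I[1,1]^2, I[1,2], I[1,5], I[3,3]. HN layers by μ_θ (6 steps, strictly decreasing):
  μ^(1)=41; μ^(2)=11; μ^(3)=1; μ^(4)=-4; μ^(5)=-9; μ^(6)=-19

((0, 0, 0, 0, 1); (0, 0, 0, 1, 0); (2, 0, 0, 0, 0); (1, 1, 0, 0, 0); (1, 1, 1, 0, 0); (0, 0, 1, 0, 0))


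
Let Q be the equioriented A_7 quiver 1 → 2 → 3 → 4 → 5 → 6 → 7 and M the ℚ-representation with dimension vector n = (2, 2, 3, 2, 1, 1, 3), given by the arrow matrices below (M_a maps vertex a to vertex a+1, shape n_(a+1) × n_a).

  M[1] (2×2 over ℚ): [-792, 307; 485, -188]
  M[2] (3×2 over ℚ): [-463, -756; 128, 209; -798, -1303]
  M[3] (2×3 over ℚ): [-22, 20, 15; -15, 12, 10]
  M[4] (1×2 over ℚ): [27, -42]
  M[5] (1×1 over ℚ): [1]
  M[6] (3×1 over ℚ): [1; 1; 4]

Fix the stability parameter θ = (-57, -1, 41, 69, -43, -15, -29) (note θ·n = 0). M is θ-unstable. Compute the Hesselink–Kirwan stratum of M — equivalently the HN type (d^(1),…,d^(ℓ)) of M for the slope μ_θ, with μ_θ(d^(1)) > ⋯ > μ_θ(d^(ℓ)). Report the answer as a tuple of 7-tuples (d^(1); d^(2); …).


Barcode: M ≅ I[1,4], I[1,7], I[3,3], I[7,7]^2. HN layers by μ_θ (6 steps, strictly decreasing):
  μ^(1)=69; μ^(2)=41; μ^(3)=23/5; μ^(4)=-1; μ^(5)=-29; μ^(6)=-57

((0, 0, 0, 1, 0, 0, 0); (0, 0, 2, 0, 0, 0, 0); (0, 0, 1, 1, 1, 1, 1); (0, 2, 0, 0, 0, 0, 0); (0, 0, 0, 0, 0, 0, 2); (2, 0, 0, 0, 0, 0, 0))


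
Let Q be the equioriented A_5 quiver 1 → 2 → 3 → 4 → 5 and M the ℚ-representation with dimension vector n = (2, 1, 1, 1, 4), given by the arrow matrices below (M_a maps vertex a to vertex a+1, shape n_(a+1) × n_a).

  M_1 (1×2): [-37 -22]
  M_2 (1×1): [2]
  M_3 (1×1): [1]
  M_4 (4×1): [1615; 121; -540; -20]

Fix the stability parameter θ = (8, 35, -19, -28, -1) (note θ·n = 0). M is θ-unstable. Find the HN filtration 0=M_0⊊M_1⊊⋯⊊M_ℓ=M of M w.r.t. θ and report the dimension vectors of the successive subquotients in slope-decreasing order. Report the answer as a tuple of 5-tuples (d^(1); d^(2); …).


Via rank(M_{q-1}∘⋯∘M_p): M ≅ I[1,1], I[1,5], I[5,5]^3.
μ_θ-semistable layers: μ^(1)=8; μ^(2)=-1

((1, 0, 0, 0, 0); (1, 1, 1, 1, 4))


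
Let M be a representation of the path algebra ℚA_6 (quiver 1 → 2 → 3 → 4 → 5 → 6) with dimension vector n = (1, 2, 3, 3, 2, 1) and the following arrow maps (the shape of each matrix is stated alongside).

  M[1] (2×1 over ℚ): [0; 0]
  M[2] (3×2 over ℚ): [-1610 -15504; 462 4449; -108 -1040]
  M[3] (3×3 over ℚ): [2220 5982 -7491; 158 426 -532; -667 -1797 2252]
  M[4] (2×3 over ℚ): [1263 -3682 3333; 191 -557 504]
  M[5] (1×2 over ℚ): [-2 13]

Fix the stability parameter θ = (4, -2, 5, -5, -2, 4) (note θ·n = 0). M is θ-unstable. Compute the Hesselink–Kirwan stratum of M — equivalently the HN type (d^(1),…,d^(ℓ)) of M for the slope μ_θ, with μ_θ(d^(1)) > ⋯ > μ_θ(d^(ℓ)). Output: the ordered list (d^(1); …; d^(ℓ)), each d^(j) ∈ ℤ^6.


Barcode: M ≅ I[1,1], I[2,3], I[2,6], I[3,5], I[4,4]. HN layers by μ_θ (5 steps, strictly decreasing):
  μ^(1)=5; μ^(2)=4; μ^(3)=-2/3; μ^(4)=-2; μ^(5)=-5

((0, 0, 1, 0, 0, 0); (1, 0, 0, 0, 0, 1); (0, 0, 2, 2, 2, 0); (0, 2, 0, 0, 0, 0); (0, 0, 0, 1, 0, 0))


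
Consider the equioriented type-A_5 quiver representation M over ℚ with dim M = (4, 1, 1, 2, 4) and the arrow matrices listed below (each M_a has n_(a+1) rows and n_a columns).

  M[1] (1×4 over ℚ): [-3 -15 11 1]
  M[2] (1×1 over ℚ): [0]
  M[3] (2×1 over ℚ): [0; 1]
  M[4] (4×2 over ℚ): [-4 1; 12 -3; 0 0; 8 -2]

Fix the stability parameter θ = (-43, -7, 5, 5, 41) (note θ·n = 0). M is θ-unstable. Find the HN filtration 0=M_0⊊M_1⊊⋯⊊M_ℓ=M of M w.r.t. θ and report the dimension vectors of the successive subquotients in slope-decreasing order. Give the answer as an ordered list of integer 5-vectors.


Barcode: M ≅ I[1,1]^3, I[1,2], I[3,5], I[4,4], I[5,5]^3. HN layers by μ_θ (4 steps, strictly decreasing):
  μ^(1)=41; μ^(2)=5; μ^(3)=-7; μ^(4)=-43

((0, 0, 0, 0, 4); (0, 0, 1, 2, 0); (0, 1, 0, 0, 0); (4, 0, 0, 0, 0))


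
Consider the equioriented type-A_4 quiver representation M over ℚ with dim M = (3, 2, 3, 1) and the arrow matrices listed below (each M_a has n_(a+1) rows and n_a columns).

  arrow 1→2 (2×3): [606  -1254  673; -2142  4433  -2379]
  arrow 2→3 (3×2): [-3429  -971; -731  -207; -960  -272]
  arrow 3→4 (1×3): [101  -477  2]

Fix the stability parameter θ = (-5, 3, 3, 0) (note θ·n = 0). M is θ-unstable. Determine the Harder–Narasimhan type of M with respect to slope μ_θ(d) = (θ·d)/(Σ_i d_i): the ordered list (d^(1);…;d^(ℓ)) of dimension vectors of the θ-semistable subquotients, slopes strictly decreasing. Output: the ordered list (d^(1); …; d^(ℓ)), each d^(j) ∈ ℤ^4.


Via rank(M_{q-1}∘⋯∘M_p): M ≅ I[1,1], I[1,3], I[1,4], I[3,3].
μ_θ-semistable layers: μ^(1)=3; μ^(2)=2; μ^(3)=-5

((0, 1, 2, 0); (0, 1, 1, 1); (3, 0, 0, 0))


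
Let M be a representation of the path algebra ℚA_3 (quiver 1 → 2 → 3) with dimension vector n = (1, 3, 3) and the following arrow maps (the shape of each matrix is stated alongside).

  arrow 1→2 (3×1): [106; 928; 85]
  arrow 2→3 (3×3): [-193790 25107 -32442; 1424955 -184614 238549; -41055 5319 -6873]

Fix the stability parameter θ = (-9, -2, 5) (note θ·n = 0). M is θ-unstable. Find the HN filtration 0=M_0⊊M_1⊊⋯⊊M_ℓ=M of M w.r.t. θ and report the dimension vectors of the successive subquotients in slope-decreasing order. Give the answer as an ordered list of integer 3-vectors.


Interval decomposition of M: I[1,3], I[2,2], I[2,3], I[3,3].
HN type (ℓ=3): μ^(1)=5; μ^(2)=-2; μ^(3)=-9

((0, 0, 3); (0, 3, 0); (1, 0, 0))


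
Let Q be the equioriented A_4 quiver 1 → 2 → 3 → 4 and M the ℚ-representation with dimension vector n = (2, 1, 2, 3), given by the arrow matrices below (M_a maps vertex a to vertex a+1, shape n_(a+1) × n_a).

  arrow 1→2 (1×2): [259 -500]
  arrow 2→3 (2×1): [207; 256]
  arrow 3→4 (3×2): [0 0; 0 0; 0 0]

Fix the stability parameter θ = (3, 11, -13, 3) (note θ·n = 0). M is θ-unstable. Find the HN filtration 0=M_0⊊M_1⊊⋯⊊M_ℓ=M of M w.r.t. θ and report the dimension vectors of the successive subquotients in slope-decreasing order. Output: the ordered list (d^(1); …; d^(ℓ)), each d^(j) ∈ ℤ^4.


Barcode: M ≅ I[1,1], I[1,3], I[3,3], I[4,4]^3. HN layers by μ_θ (3 steps, strictly decreasing):
  μ^(1)=3; μ^(2)=1/3; μ^(3)=-13

((1, 0, 0, 3); (1, 1, 1, 0); (0, 0, 1, 0))


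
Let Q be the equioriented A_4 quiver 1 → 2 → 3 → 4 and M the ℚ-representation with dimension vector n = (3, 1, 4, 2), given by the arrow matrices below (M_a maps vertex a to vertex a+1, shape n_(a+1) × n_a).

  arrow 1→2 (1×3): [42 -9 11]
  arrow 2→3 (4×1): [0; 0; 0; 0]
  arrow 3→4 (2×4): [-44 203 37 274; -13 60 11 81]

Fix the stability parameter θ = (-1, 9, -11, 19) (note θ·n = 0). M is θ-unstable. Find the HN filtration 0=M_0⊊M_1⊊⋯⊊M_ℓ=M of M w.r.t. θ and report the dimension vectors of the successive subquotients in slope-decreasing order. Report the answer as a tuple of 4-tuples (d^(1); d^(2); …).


Barcode: M ≅ I[1,1]^2, I[1,2], I[3,3]^2, I[3,4]^2. HN layers by μ_θ (4 steps, strictly decreasing):
  μ^(1)=19; μ^(2)=9; μ^(3)=-1; μ^(4)=-11

((0, 0, 0, 2); (0, 1, 0, 0); (3, 0, 0, 0); (0, 0, 4, 0))


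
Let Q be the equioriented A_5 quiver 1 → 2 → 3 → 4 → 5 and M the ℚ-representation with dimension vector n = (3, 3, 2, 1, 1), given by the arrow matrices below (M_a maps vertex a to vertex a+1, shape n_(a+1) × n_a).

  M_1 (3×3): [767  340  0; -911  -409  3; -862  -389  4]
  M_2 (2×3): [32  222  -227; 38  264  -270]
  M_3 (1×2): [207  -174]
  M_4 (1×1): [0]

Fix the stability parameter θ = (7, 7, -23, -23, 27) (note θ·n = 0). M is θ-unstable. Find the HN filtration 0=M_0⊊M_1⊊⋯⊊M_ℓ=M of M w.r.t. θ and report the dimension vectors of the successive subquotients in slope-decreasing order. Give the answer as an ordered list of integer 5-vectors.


Via rank(M_{q-1}∘⋯∘M_p): M ≅ I[1,2], I[1,3], I[1,4], I[5,5].
μ_θ-semistable layers: μ^(1)=27; μ^(2)=7; μ^(3)=-3; μ^(4)=-8

((0, 0, 0, 0, 1); (1, 1, 0, 0, 0); (1, 1, 1, 0, 0); (1, 1, 1, 1, 0))


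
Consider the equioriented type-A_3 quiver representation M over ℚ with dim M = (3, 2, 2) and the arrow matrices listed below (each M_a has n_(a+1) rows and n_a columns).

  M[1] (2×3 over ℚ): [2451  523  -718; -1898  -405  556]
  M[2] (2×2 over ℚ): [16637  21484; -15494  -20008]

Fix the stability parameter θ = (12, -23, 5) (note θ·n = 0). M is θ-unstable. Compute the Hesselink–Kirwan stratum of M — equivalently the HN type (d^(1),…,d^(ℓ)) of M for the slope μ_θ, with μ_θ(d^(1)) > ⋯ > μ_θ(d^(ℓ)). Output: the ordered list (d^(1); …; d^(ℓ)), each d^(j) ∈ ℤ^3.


Barcode: M ≅ I[1,1], I[1,2], I[1,3], I[3,3]. HN layers by μ_θ (3 steps, strictly decreasing):
  μ^(1)=12; μ^(2)=5; μ^(3)=-11/2

((1, 0, 0); (0, 0, 2); (2, 2, 0))


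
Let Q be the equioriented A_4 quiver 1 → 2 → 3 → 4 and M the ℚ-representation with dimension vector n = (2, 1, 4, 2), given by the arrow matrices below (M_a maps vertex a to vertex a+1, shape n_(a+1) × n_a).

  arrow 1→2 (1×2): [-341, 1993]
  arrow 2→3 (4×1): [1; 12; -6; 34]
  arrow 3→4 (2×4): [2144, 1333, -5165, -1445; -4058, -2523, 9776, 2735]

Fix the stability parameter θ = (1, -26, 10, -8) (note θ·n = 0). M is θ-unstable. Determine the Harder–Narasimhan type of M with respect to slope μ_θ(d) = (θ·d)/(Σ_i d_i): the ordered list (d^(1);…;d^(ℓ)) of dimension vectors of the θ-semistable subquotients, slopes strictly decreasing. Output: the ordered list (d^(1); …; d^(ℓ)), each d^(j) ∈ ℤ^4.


Barcode: M ≅ I[1,1], I[1,3], I[3,3], I[3,4]^2. HN layers by μ_θ (3 steps, strictly decreasing):
  μ^(1)=10; μ^(2)=1; μ^(3)=-25/2

((0, 0, 2, 0); (1, 0, 2, 2); (1, 1, 0, 0))


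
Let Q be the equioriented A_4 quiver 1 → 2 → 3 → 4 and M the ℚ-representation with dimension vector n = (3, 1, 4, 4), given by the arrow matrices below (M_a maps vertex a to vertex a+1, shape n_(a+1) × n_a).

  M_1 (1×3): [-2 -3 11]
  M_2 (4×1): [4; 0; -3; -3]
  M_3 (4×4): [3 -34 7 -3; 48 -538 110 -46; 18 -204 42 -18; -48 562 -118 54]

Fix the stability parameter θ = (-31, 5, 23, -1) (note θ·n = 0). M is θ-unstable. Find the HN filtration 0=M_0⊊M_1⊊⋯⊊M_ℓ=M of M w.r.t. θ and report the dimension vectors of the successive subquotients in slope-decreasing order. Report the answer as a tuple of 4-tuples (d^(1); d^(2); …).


Interval decomposition of M: I[1,1]^2, I[1,3], I[3,3], I[3,4]^2, I[4,4]^2.
HN type (ℓ=5): μ^(1)=23; μ^(2)=11; μ^(3)=5; μ^(4)=-1; μ^(5)=-31

((0, 0, 2, 0); (0, 0, 2, 2); (0, 1, 0, 0); (0, 0, 0, 2); (3, 0, 0, 0))


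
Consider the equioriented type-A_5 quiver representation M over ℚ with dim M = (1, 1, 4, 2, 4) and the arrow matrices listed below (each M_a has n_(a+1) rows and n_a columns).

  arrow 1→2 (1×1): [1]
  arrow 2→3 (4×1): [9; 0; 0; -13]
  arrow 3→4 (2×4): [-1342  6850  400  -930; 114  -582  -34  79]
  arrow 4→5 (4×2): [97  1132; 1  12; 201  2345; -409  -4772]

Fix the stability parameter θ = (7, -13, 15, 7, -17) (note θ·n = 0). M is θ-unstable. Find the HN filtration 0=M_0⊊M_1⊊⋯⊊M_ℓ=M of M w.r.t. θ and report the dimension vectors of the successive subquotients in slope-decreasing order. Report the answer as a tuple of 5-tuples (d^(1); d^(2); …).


Barcode: M ≅ I[1,5], I[3,3]^2, I[3,5], I[5,5]^2. HN layers by μ_θ (4 steps, strictly decreasing):
  μ^(1)=15; μ^(2)=5/3; μ^(3)=-3; μ^(4)=-17

((0, 0, 2, 0, 0); (0, 0, 2, 2, 2); (1, 1, 0, 0, 0); (0, 0, 0, 0, 2))


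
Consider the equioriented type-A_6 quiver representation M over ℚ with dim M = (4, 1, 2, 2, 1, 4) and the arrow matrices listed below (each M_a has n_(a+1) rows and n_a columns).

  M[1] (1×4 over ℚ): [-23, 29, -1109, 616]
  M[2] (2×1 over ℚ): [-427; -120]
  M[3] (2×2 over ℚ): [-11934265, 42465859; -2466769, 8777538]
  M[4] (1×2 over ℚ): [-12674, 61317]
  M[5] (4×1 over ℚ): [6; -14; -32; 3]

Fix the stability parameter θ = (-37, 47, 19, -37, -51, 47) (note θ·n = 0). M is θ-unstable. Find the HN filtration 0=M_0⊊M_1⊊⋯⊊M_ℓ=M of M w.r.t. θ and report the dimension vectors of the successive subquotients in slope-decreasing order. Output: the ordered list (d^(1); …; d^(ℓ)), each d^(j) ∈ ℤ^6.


Via rank(M_{q-1}∘⋯∘M_p): M ≅ I[1,1]^3, I[1,6], I[3,4], I[6,6]^3.
μ_θ-semistable layers: μ^(1)=47; μ^(2)=-11/2; μ^(3)=-9; μ^(4)=-37

((0, 0, 0, 0, 0, 4); (0, 1, 1, 1, 1, 0); (0, 0, 1, 1, 0, 0); (4, 0, 0, 0, 0, 0))


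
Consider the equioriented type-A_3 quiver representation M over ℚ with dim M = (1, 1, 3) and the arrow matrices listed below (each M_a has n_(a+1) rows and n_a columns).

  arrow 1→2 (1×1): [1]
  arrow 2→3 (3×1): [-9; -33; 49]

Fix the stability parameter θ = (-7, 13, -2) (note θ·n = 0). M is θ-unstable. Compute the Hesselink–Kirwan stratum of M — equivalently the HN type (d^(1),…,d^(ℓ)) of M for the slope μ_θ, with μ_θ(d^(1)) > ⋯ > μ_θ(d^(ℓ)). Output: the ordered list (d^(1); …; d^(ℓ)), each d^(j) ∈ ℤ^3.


Barcode: M ≅ I[1,3], I[3,3]^2. HN layers by μ_θ (3 steps, strictly decreasing):
  μ^(1)=11/2; μ^(2)=-2; μ^(3)=-7

((0, 1, 1); (0, 0, 2); (1, 0, 0))


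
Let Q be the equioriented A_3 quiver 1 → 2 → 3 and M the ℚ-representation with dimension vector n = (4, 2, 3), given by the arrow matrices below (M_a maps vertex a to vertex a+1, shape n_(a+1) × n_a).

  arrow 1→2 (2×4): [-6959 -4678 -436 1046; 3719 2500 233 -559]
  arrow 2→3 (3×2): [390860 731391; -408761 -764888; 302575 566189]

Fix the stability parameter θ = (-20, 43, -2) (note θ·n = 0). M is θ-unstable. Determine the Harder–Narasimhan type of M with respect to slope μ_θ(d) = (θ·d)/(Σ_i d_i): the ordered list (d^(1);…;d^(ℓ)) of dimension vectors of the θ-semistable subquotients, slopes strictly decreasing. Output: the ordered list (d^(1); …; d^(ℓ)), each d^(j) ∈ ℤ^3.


Interval decomposition of M: I[1,1]^2, I[1,3]^2, I[3,3].
HN type (ℓ=3): μ^(1)=41/2; μ^(2)=-2; μ^(3)=-20

((0, 2, 2); (0, 0, 1); (4, 0, 0))


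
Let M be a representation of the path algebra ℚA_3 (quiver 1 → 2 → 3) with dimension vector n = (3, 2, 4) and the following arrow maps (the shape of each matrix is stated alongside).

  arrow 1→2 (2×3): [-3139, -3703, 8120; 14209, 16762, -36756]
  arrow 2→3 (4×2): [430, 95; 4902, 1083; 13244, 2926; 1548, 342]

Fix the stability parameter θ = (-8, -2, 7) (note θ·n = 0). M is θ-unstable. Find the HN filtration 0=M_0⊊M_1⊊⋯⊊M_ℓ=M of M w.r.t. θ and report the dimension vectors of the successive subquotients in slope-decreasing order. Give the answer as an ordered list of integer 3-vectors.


Barcode: M ≅ I[1,1], I[1,2], I[1,3], I[3,3]^3. HN layers by μ_θ (3 steps, strictly decreasing):
  μ^(1)=7; μ^(2)=-2; μ^(3)=-8

((0, 0, 4); (0, 2, 0); (3, 0, 0))


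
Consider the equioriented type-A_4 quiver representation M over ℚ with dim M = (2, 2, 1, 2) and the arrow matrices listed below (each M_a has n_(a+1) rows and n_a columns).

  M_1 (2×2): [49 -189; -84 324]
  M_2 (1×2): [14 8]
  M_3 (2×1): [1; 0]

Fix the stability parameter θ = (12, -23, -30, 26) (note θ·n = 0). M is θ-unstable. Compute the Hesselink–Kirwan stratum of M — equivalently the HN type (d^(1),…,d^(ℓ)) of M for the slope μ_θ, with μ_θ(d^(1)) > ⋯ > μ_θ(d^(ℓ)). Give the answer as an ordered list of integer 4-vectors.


Via rank(M_{q-1}∘⋯∘M_p): M ≅ I[1,1], I[1,4], I[2,2], I[4,4].
μ_θ-semistable layers: μ^(1)=26; μ^(2)=12; μ^(3)=-41/3; μ^(4)=-23

((0, 0, 0, 2); (1, 0, 0, 0); (1, 1, 1, 0); (0, 1, 0, 0))


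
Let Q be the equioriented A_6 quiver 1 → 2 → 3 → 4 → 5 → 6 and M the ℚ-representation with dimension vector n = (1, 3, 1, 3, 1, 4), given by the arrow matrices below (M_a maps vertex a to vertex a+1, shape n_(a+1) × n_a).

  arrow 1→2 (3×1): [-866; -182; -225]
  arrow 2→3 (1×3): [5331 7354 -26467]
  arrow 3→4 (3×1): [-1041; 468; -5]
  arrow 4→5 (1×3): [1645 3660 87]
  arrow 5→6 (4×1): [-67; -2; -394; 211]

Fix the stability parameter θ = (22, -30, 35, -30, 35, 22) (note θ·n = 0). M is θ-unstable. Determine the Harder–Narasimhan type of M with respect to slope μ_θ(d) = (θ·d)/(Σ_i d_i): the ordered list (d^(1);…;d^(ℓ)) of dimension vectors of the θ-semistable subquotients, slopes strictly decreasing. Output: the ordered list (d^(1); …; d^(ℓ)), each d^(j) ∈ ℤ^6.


Interval decomposition of M: I[1,4], I[2,2]^2, I[4,4], I[4,6], I[6,6]^3.
HN type (ℓ=5): μ^(1)=57/2; μ^(2)=22; μ^(3)=5/2; μ^(4)=-4; μ^(5)=-30

((0, 0, 0, 0, 1, 1); (0, 0, 0, 0, 0, 3); (0, 0, 1, 1, 0, 0); (1, 1, 0, 0, 0, 0); (0, 2, 0, 2, 0, 0))


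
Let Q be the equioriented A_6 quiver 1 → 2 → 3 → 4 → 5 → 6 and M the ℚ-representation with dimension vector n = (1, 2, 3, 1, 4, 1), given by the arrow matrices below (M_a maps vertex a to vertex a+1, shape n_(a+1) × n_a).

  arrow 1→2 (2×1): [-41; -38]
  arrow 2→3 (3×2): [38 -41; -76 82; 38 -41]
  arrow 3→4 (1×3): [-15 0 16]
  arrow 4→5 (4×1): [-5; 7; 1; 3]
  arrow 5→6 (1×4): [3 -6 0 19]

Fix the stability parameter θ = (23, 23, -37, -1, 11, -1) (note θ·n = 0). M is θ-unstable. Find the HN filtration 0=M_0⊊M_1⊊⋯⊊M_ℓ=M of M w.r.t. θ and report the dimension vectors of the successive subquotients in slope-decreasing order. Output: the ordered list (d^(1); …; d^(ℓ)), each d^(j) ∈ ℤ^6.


Interval decomposition of M: I[1,2], I[2,5], I[3,3]^2, I[5,5]^2, I[5,6].
HN type (ℓ=6): μ^(1)=23; μ^(2)=11; μ^(3)=5; μ^(4)=-1; μ^(5)=-7; μ^(6)=-37

((1, 1, 0, 0, 0, 0); (0, 0, 0, 0, 3, 0); (0, 0, 0, 0, 1, 1); (0, 0, 0, 1, 0, 0); (0, 1, 1, 0, 0, 0); (0, 0, 2, 0, 0, 0))


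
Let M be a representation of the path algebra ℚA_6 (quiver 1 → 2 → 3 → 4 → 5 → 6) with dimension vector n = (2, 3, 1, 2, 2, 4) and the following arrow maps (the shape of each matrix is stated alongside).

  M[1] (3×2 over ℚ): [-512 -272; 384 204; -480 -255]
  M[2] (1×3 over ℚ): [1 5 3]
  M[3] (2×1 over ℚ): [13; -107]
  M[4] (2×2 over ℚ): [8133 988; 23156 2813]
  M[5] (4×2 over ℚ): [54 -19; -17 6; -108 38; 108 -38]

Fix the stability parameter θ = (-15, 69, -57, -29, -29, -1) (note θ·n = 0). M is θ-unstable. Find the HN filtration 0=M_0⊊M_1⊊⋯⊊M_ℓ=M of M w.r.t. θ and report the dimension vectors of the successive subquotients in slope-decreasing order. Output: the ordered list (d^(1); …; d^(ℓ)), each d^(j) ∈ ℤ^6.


Barcode: M ≅ I[1,1], I[1,6], I[2,2]^2, I[4,6], I[6,6]^2. HN layers by μ_θ (5 steps, strictly decreasing):
  μ^(1)=69; μ^(2)=-1; μ^(3)=-23/2; μ^(4)=-15; μ^(5)=-29

((0, 2, 0, 0, 0, 0); (0, 0, 0, 0, 0, 4); (0, 1, 1, 1, 1, 0); (2, 0, 0, 0, 0, 0); (0, 0, 0, 1, 1, 0))


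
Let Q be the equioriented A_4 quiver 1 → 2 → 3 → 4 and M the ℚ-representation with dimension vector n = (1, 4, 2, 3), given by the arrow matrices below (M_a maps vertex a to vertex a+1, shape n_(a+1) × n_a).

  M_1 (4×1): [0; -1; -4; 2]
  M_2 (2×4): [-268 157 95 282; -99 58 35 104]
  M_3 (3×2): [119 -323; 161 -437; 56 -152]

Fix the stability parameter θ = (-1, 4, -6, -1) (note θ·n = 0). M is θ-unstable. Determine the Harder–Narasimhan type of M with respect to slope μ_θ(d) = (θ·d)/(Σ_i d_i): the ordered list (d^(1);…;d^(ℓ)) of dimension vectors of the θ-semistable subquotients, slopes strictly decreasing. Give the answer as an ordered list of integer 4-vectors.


Interval decomposition of M: I[1,4], I[2,2]^2, I[2,3], I[4,4]^2.
HN type (ℓ=2): μ^(1)=4; μ^(2)=-1

((0, 2, 0, 0); (1, 2, 2, 3))


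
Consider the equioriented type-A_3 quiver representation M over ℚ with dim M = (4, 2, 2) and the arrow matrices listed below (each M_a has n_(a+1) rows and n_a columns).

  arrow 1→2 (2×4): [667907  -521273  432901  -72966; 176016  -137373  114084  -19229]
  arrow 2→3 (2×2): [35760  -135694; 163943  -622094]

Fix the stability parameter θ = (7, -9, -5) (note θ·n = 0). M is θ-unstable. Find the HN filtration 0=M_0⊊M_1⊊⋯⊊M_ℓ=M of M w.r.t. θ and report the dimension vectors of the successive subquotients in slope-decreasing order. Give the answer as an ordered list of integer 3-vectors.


Via rank(M_{q-1}∘⋯∘M_p): M ≅ I[1,1]^2, I[1,3]^2.
μ_θ-semistable layers: μ^(1)=7; μ^(2)=-7/3

((2, 0, 0); (2, 2, 2))


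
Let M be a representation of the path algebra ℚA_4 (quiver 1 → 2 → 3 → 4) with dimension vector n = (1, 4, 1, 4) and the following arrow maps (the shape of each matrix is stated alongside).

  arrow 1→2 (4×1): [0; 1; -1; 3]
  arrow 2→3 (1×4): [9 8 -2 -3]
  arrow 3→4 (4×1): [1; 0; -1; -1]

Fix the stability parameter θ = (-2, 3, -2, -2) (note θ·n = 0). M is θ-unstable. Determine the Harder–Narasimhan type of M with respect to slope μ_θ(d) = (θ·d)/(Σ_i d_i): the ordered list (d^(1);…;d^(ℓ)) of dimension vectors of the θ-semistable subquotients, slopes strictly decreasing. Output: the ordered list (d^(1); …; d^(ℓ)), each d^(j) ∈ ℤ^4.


Interval decomposition of M: I[1,4], I[2,2]^3, I[4,4]^3.
HN type (ℓ=3): μ^(1)=3; μ^(2)=-1/3; μ^(3)=-2

((0, 3, 0, 0); (0, 1, 1, 1); (1, 0, 0, 3))


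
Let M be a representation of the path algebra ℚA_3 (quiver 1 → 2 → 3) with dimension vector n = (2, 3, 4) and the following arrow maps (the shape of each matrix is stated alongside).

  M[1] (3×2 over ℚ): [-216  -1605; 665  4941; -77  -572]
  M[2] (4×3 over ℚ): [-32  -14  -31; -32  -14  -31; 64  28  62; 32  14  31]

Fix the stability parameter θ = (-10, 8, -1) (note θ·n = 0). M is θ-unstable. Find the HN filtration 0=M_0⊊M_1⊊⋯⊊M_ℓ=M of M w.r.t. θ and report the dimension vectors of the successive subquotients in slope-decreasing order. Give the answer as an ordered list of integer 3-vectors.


Via rank(M_{q-1}∘⋯∘M_p): M ≅ I[1,2], I[1,3], I[2,2], I[3,3]^3.
μ_θ-semistable layers: μ^(1)=8; μ^(2)=7/2; μ^(3)=-1; μ^(4)=-10

((0, 2, 0); (0, 1, 1); (0, 0, 3); (2, 0, 0))


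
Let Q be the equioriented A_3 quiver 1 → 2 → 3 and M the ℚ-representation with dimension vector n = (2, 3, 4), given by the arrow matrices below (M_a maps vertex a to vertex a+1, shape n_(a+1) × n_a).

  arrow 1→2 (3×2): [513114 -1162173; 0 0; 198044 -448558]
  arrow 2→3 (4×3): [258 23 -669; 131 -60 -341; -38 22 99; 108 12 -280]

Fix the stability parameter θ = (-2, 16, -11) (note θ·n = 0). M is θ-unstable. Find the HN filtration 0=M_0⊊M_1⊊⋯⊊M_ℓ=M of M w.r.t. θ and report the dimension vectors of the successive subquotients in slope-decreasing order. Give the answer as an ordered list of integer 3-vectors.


Interval decomposition of M: I[1,1], I[1,3], I[2,3]^2, I[3,3].
HN type (ℓ=3): μ^(1)=5/2; μ^(2)=-2; μ^(3)=-11

((0, 3, 3); (2, 0, 0); (0, 0, 1))


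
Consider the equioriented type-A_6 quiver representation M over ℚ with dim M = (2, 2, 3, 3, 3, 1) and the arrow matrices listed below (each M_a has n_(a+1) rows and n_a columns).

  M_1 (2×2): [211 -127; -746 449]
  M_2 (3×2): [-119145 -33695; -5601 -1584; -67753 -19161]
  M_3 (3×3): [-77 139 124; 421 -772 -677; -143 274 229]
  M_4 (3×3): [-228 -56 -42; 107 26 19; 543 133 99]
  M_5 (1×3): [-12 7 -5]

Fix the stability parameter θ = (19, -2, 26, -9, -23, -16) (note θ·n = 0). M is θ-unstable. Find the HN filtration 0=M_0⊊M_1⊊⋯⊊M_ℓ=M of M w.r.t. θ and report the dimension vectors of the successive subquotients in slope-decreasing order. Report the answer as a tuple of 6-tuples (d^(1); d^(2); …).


Barcode: M ≅ I[1,3], I[1,5], I[3,6], I[4,5]. HN layers by μ_θ (5 steps, strictly decreasing):
  μ^(1)=26; μ^(2)=17/2; μ^(3)=11/5; μ^(4)=-11/2; μ^(5)=-16

((0, 0, 1, 0, 0, 0); (1, 1, 0, 0, 0, 0); (1, 1, 1, 1, 1, 0); (0, 0, 1, 1, 1, 1); (0, 0, 0, 1, 1, 0))


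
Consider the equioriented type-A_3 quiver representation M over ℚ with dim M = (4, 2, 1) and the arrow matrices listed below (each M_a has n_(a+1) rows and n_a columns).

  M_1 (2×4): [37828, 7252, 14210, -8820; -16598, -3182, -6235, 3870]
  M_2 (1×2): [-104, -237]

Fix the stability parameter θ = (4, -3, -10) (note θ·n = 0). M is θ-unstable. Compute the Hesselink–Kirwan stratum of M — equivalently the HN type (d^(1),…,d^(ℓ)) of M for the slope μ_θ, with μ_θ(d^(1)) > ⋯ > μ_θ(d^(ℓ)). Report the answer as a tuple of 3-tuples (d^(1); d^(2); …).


Barcode: M ≅ I[1,1]^3, I[1,3], I[2,2]. HN layers by μ_θ (2 steps, strictly decreasing):
  μ^(1)=4; μ^(2)=-3

((3, 0, 0); (1, 2, 1))


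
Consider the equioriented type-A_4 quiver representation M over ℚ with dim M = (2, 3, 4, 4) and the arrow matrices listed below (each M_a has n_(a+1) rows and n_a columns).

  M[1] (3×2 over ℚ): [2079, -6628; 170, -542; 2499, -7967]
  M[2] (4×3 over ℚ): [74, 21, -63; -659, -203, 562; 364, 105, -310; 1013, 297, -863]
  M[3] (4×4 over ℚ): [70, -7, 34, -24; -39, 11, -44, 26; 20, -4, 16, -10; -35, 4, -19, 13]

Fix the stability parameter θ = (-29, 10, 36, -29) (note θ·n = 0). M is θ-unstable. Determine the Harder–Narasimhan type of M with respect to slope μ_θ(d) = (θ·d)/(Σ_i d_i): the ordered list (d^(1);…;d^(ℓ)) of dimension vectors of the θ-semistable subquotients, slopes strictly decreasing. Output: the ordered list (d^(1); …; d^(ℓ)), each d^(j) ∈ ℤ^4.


Barcode: M ≅ I[1,4]^2, I[2,4], I[3,4]. HN layers by μ_θ (3 steps, strictly decreasing):
  μ^(1)=17/3; μ^(2)=7/2; μ^(3)=-29

((0, 3, 3, 3); (0, 0, 1, 1); (2, 0, 0, 0))


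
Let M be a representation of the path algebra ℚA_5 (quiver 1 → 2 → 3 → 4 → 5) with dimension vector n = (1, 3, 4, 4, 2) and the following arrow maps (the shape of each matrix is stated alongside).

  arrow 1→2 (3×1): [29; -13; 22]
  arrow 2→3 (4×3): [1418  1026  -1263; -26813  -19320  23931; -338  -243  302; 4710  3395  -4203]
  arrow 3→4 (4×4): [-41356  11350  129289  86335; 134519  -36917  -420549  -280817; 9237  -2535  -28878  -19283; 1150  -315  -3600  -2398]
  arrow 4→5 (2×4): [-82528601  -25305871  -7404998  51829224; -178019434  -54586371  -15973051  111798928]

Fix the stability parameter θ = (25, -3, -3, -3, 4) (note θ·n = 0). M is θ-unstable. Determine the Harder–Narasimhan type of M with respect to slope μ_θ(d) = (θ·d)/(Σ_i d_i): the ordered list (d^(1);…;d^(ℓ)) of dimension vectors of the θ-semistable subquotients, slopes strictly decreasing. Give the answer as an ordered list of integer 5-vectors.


Via rank(M_{q-1}∘⋯∘M_p): M ≅ I[1,5], I[2,4], I[2,5], I[3,4].
μ_θ-semistable layers: μ^(1)=4; μ^(2)=-3

((1, 1, 1, 1, 2); (0, 2, 3, 3, 0))


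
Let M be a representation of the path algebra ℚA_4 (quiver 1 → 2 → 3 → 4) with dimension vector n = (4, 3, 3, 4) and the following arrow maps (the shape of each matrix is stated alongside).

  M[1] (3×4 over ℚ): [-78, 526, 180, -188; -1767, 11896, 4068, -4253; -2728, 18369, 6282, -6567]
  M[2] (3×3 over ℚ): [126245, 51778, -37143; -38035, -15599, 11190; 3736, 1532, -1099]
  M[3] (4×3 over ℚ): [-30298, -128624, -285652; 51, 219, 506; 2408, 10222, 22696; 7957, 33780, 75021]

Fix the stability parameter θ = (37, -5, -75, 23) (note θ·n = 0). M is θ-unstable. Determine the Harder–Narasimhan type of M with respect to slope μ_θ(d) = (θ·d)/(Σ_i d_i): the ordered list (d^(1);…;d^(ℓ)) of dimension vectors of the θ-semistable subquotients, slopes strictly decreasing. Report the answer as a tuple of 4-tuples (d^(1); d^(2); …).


Interval decomposition of M: I[1,1]^2, I[1,4]^2, I[2,4], I[4,4].
HN type (ℓ=4): μ^(1)=37; μ^(2)=23; μ^(3)=-43/3; μ^(4)=-40

((2, 0, 0, 0); (0, 0, 0, 4); (2, 2, 2, 0); (0, 1, 1, 0))


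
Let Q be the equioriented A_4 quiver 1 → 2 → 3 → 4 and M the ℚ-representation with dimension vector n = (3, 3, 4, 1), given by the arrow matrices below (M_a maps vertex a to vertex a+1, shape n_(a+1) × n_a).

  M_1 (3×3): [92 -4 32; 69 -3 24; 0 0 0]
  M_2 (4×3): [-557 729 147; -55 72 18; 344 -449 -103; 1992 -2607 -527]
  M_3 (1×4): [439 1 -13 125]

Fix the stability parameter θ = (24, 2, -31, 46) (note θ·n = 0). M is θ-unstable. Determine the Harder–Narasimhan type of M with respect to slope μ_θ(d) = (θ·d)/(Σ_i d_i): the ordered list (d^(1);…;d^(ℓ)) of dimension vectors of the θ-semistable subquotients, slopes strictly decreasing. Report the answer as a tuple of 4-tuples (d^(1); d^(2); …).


Via rank(M_{q-1}∘⋯∘M_p): M ≅ I[1,1]^2, I[1,4], I[2,3]^2, I[3,3].
μ_θ-semistable layers: μ^(1)=46; μ^(2)=24; μ^(3)=-5/3; μ^(4)=-29/2; μ^(5)=-31

((0, 0, 0, 1); (2, 0, 0, 0); (1, 1, 1, 0); (0, 2, 2, 0); (0, 0, 1, 0))


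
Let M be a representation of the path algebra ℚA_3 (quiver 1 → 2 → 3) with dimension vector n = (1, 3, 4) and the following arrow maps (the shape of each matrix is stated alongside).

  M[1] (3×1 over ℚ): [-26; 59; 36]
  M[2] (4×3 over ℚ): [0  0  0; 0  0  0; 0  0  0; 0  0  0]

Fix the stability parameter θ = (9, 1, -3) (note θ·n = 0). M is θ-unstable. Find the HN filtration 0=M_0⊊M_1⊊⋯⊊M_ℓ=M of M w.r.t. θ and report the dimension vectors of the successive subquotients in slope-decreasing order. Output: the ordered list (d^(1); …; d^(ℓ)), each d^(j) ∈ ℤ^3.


Barcode: M ≅ I[1,2], I[2,2]^2, I[3,3]^4. HN layers by μ_θ (3 steps, strictly decreasing):
  μ^(1)=5; μ^(2)=1; μ^(3)=-3

((1, 1, 0); (0, 2, 0); (0, 0, 4))


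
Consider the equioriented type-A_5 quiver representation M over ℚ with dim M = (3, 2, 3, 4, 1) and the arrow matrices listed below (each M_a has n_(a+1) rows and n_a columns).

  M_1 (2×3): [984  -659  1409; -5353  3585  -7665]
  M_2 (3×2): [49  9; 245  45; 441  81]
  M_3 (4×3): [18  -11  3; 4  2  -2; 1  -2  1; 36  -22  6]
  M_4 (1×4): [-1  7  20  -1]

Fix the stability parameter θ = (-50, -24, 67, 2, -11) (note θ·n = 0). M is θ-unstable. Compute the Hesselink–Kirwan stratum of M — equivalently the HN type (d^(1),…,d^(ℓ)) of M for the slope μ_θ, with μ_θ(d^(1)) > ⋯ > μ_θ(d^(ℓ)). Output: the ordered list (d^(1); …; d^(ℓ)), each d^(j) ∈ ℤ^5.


Barcode: M ≅ I[1,1], I[1,2], I[1,5], I[3,3], I[3,4], I[4,4]^2. HN layers by μ_θ (6 steps, strictly decreasing):
  μ^(1)=67; μ^(2)=69/2; μ^(3)=58/3; μ^(4)=2; μ^(5)=-24; μ^(6)=-50

((0, 0, 1, 0, 0); (0, 0, 1, 1, 0); (0, 0, 1, 1, 1); (0, 0, 0, 2, 0); (0, 2, 0, 0, 0); (3, 0, 0, 0, 0))


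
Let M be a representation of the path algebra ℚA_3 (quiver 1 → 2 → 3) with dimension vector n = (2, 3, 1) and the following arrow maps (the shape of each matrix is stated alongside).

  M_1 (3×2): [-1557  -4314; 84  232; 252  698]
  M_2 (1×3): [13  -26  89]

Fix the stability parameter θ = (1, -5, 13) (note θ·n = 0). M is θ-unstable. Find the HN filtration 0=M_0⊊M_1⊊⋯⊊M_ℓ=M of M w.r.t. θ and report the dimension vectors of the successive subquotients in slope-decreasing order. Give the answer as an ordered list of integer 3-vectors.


Barcode: M ≅ I[1,2], I[1,3], I[2,2]. HN layers by μ_θ (3 steps, strictly decreasing):
  μ^(1)=13; μ^(2)=-2; μ^(3)=-5

((0, 0, 1); (2, 2, 0); (0, 1, 0))


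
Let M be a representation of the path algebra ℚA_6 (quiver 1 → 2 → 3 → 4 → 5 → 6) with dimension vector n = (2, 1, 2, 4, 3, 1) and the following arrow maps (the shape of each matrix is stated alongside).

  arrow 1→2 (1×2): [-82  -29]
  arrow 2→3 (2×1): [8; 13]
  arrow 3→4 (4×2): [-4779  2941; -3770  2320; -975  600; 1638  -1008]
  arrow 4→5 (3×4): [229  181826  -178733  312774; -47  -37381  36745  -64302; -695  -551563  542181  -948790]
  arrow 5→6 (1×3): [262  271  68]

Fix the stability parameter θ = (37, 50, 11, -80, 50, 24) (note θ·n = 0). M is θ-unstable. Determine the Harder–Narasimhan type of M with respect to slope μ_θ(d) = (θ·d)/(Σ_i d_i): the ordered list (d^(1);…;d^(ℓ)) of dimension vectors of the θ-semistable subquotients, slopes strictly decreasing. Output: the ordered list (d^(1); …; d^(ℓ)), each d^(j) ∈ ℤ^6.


Barcode: M ≅ I[1,1], I[1,6], I[3,4], I[4,4], I[4,5], I[5,5]. HN layers by μ_θ (5 steps, strictly decreasing):
  μ^(1)=50; μ^(2)=37; μ^(3)=9/2; μ^(4)=-69/2; μ^(5)=-80

((0, 0, 0, 0, 2, 0); (1, 0, 0, 0, 1, 1); (1, 1, 1, 1, 0, 0); (0, 0, 1, 1, 0, 0); (0, 0, 0, 2, 0, 0))
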